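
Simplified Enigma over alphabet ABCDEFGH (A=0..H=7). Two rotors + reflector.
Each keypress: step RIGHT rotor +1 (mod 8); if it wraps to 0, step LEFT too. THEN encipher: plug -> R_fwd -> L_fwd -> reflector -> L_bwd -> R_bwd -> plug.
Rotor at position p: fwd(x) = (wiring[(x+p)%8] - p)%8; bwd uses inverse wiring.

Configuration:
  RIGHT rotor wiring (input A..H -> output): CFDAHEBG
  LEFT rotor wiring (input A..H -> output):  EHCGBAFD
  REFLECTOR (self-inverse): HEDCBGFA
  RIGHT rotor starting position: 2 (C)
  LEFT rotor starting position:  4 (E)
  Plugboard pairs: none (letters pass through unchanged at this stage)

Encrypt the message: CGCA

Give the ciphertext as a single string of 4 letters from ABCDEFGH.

Char 1 ('C'): step: R->3, L=4; C->plug->C->R->B->L->E->refl->B->L'->C->R'->G->plug->G
Char 2 ('G'): step: R->4, L=4; G->plug->G->R->H->L->C->refl->D->L'->F->R'->C->plug->C
Char 3 ('C'): step: R->5, L=4; C->plug->C->R->B->L->E->refl->B->L'->C->R'->H->plug->H
Char 4 ('A'): step: R->6, L=4; A->plug->A->R->D->L->H->refl->A->L'->E->R'->C->plug->C

Answer: GCHC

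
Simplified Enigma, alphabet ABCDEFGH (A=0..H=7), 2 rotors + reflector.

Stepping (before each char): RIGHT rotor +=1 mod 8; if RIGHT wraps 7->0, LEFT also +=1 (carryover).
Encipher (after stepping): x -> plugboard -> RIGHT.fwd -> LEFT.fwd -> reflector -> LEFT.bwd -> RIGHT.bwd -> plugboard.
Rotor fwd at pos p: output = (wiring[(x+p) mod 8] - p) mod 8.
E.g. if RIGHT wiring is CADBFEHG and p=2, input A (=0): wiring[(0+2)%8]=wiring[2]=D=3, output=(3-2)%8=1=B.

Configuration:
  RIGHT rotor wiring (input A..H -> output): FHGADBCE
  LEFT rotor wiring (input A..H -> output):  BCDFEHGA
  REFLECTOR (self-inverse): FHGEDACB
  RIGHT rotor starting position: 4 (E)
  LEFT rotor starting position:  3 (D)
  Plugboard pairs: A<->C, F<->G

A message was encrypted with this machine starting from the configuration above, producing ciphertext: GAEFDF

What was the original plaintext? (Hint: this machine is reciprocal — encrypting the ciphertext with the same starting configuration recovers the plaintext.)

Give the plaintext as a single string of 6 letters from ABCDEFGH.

Char 1 ('G'): step: R->5, L=3; G->plug->F->R->B->L->B->refl->H->L'->G->R'->H->plug->H
Char 2 ('A'): step: R->6, L=3; A->plug->C->R->H->L->A->refl->F->L'->E->R'->A->plug->C
Char 3 ('E'): step: R->7, L=3; E->plug->E->R->B->L->B->refl->H->L'->G->R'->B->plug->B
Char 4 ('F'): step: R->0, L->4 (L advanced); F->plug->G->R->C->L->C->refl->G->L'->F->R'->A->plug->C
Char 5 ('D'): step: R->1, L=4; D->plug->D->R->C->L->C->refl->G->L'->F->R'->B->plug->B
Char 6 ('F'): step: R->2, L=4; F->plug->G->R->D->L->E->refl->D->L'->B->R'->C->plug->A

Answer: HCBCBA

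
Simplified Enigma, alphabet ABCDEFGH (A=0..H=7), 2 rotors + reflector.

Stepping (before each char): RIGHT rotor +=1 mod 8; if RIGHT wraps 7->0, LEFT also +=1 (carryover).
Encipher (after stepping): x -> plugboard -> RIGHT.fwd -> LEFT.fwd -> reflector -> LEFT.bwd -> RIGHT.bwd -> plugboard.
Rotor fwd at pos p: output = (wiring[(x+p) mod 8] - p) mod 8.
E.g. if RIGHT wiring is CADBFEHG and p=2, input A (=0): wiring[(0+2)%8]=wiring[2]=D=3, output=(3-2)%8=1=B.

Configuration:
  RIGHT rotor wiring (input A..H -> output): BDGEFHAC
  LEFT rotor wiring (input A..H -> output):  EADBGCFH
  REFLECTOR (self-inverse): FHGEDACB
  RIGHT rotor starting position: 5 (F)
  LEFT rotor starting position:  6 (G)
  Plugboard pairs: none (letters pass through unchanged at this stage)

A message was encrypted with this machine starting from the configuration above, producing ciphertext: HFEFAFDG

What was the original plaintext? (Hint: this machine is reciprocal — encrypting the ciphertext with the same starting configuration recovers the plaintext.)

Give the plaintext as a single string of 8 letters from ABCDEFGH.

Answer: ECHDGHBD

Derivation:
Char 1 ('H'): step: R->6, L=6; H->plug->H->R->B->L->B->refl->H->L'->A->R'->E->plug->E
Char 2 ('F'): step: R->7, L=6; F->plug->F->R->G->L->A->refl->F->L'->E->R'->C->plug->C
Char 3 ('E'): step: R->0, L->7 (L advanced); E->plug->E->R->F->L->H->refl->B->L'->C->R'->H->plug->H
Char 4 ('F'): step: R->1, L=7; F->plug->F->R->H->L->G->refl->C->L'->E->R'->D->plug->D
Char 5 ('A'): step: R->2, L=7; A->plug->A->R->E->L->C->refl->G->L'->H->R'->G->plug->G
Char 6 ('F'): step: R->3, L=7; F->plug->F->R->G->L->D->refl->E->L'->D->R'->H->plug->H
Char 7 ('D'): step: R->4, L=7; D->plug->D->R->G->L->D->refl->E->L'->D->R'->B->plug->B
Char 8 ('G'): step: R->5, L=7; G->plug->G->R->H->L->G->refl->C->L'->E->R'->D->plug->D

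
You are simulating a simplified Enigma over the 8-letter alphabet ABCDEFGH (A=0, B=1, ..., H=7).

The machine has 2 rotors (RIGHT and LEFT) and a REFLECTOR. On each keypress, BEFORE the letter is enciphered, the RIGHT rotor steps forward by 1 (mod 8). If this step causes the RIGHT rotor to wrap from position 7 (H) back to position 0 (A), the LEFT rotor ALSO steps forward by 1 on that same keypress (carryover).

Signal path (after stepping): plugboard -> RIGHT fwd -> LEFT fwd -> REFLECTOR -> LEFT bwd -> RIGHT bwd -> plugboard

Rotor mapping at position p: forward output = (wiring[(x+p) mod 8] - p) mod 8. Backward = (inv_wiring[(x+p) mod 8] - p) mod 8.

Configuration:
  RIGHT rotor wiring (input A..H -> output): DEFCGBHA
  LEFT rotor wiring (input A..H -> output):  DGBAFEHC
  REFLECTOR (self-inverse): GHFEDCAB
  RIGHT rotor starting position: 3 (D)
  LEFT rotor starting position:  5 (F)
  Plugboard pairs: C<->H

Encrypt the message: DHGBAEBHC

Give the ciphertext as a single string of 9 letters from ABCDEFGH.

Char 1 ('D'): step: R->4, L=5; D->plug->D->R->E->L->B->refl->H->L'->A->R'->F->plug->F
Char 2 ('H'): step: R->5, L=5; H->plug->C->R->D->L->G->refl->A->L'->H->R'->E->plug->E
Char 3 ('G'): step: R->6, L=5; G->plug->G->R->A->L->H->refl->B->L'->E->R'->F->plug->F
Char 4 ('B'): step: R->7, L=5; B->plug->B->R->E->L->B->refl->H->L'->A->R'->H->plug->C
Char 5 ('A'): step: R->0, L->6 (L advanced); A->plug->A->R->D->L->A->refl->G->L'->H->R'->G->plug->G
Char 6 ('E'): step: R->1, L=6; E->plug->E->R->A->L->B->refl->H->L'->G->R'->F->plug->F
Char 7 ('B'): step: R->2, L=6; B->plug->B->R->A->L->B->refl->H->L'->G->R'->F->plug->F
Char 8 ('H'): step: R->3, L=6; H->plug->C->R->G->L->H->refl->B->L'->A->R'->F->plug->F
Char 9 ('C'): step: R->4, L=6; C->plug->H->R->G->L->H->refl->B->L'->A->R'->F->plug->F

Answer: FEFCGFFFF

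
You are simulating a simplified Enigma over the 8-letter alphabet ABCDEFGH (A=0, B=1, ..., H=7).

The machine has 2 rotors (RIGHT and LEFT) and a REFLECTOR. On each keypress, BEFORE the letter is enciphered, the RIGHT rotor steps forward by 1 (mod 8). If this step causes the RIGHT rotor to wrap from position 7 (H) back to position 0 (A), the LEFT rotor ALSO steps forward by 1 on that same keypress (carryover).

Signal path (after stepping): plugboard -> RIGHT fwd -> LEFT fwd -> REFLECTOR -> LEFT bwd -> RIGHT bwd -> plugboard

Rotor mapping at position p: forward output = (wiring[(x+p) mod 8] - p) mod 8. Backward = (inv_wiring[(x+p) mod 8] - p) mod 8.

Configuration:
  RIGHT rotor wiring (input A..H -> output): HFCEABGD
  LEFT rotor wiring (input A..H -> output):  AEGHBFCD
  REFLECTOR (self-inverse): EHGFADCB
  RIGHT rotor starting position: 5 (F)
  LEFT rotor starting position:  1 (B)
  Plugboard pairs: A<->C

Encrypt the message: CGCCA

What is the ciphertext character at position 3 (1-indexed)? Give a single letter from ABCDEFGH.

Char 1 ('C'): step: R->6, L=1; C->plug->A->R->A->L->D->refl->F->L'->B->R'->C->plug->A
Char 2 ('G'): step: R->7, L=1; G->plug->G->R->C->L->G->refl->C->L'->G->R'->C->plug->A
Char 3 ('C'): step: R->0, L->2 (L advanced); C->plug->A->R->H->L->C->refl->G->L'->G->R'->G->plug->G

G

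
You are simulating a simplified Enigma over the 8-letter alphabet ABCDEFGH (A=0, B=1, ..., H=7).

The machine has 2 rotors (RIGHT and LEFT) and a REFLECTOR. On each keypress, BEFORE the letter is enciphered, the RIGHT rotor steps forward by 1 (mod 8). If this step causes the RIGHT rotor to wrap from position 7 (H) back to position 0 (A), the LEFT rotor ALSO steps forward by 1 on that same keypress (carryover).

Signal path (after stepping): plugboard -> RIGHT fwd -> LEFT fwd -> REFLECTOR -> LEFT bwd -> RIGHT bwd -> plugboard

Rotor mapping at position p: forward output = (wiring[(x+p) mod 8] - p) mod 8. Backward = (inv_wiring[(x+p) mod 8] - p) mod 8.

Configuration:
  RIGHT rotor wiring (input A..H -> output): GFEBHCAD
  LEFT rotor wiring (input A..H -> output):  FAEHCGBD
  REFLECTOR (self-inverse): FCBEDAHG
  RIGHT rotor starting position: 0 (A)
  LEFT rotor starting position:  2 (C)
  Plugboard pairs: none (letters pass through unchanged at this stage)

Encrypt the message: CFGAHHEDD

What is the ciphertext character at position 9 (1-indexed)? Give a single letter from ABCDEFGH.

Char 1 ('C'): step: R->1, L=2; C->plug->C->R->A->L->C->refl->B->L'->F->R'->H->plug->H
Char 2 ('F'): step: R->2, L=2; F->plug->F->R->B->L->F->refl->A->L'->C->R'->A->plug->A
Char 3 ('G'): step: R->3, L=2; G->plug->G->R->C->L->A->refl->F->L'->B->R'->H->plug->H
Char 4 ('A'): step: R->4, L=2; A->plug->A->R->D->L->E->refl->D->L'->G->R'->B->plug->B
Char 5 ('H'): step: R->5, L=2; H->plug->H->R->C->L->A->refl->F->L'->B->R'->D->plug->D
Char 6 ('H'): step: R->6, L=2; H->plug->H->R->E->L->H->refl->G->L'->H->R'->D->plug->D
Char 7 ('E'): step: R->7, L=2; E->plug->E->R->C->L->A->refl->F->L'->B->R'->H->plug->H
Char 8 ('D'): step: R->0, L->3 (L advanced); D->plug->D->R->B->L->H->refl->G->L'->D->R'->H->plug->H
Char 9 ('D'): step: R->1, L=3; D->plug->D->R->G->L->F->refl->A->L'->E->R'->A->plug->A

A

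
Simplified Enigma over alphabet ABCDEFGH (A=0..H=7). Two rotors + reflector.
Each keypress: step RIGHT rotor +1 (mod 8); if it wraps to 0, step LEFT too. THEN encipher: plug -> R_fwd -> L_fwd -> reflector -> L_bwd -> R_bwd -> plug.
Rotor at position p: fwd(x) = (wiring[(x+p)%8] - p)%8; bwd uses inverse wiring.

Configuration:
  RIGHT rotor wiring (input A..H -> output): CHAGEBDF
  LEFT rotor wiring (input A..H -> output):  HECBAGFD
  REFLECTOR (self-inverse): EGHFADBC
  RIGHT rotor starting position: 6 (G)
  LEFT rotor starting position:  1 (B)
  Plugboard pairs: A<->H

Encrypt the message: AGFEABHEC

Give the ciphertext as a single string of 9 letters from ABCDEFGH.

Answer: CCCDEABHB

Derivation:
Char 1 ('A'): step: R->7, L=1; A->plug->H->R->E->L->F->refl->D->L'->A->R'->C->plug->C
Char 2 ('G'): step: R->0, L->2 (L advanced); G->plug->G->R->D->L->E->refl->A->L'->A->R'->C->plug->C
Char 3 ('F'): step: R->1, L=2; F->plug->F->R->C->L->G->refl->B->L'->F->R'->C->plug->C
Char 4 ('E'): step: R->2, L=2; E->plug->E->R->B->L->H->refl->C->L'->H->R'->D->plug->D
Char 5 ('A'): step: R->3, L=2; A->plug->H->R->F->L->B->refl->G->L'->C->R'->E->plug->E
Char 6 ('B'): step: R->4, L=2; B->plug->B->R->F->L->B->refl->G->L'->C->R'->H->plug->A
Char 7 ('H'): step: R->5, L=2; H->plug->A->R->E->L->D->refl->F->L'->G->R'->B->plug->B
Char 8 ('E'): step: R->6, L=2; E->plug->E->R->C->L->G->refl->B->L'->F->R'->A->plug->H
Char 9 ('C'): step: R->7, L=2; C->plug->C->R->A->L->A->refl->E->L'->D->R'->B->plug->B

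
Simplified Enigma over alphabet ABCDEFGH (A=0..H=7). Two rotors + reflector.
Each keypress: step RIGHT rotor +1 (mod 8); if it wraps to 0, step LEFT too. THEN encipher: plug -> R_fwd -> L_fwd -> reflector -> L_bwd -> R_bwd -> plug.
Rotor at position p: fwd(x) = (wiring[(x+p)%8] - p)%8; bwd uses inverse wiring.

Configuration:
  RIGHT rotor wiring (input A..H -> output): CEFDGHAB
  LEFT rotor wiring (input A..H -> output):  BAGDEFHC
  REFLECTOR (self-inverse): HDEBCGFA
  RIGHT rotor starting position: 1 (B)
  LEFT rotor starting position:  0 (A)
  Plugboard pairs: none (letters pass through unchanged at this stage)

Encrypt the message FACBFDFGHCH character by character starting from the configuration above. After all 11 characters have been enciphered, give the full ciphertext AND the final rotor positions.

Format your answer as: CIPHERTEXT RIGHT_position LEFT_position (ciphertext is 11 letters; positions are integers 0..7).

Answer: CBHFAHGFCHF 4 1

Derivation:
Char 1 ('F'): step: R->2, L=0; F->plug->F->R->H->L->C->refl->E->L'->E->R'->C->plug->C
Char 2 ('A'): step: R->3, L=0; A->plug->A->R->A->L->B->refl->D->L'->D->R'->B->plug->B
Char 3 ('C'): step: R->4, L=0; C->plug->C->R->E->L->E->refl->C->L'->H->R'->H->plug->H
Char 4 ('B'): step: R->5, L=0; B->plug->B->R->D->L->D->refl->B->L'->A->R'->F->plug->F
Char 5 ('F'): step: R->6, L=0; F->plug->F->R->F->L->F->refl->G->L'->C->R'->A->plug->A
Char 6 ('D'): step: R->7, L=0; D->plug->D->R->G->L->H->refl->A->L'->B->R'->H->plug->H
Char 7 ('F'): step: R->0, L->1 (L advanced); F->plug->F->R->H->L->A->refl->H->L'->A->R'->G->plug->G
Char 8 ('G'): step: R->1, L=1; G->plug->G->R->A->L->H->refl->A->L'->H->R'->F->plug->F
Char 9 ('H'): step: R->2, L=1; H->plug->H->R->C->L->C->refl->E->L'->E->R'->C->plug->C
Char 10 ('C'): step: R->3, L=1; C->plug->C->R->E->L->E->refl->C->L'->C->R'->H->plug->H
Char 11 ('H'): step: R->4, L=1; H->plug->H->R->H->L->A->refl->H->L'->A->R'->F->plug->F
Final: ciphertext=CBHFAHGFCHF, RIGHT=4, LEFT=1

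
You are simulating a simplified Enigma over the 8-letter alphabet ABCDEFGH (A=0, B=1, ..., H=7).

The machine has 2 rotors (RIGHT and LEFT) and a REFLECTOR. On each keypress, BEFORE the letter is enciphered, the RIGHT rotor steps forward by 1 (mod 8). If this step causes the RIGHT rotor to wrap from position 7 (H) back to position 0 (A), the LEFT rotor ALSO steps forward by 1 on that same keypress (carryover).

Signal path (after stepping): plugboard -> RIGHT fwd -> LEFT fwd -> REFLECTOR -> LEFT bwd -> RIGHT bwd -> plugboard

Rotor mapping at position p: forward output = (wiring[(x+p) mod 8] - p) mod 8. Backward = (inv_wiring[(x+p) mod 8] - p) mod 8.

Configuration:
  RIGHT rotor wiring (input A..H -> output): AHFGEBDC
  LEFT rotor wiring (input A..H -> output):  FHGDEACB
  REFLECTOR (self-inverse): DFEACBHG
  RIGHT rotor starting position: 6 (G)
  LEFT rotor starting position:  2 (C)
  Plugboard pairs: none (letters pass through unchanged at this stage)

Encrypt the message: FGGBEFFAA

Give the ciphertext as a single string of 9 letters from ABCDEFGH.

Answer: AEFADEHGH

Derivation:
Char 1 ('F'): step: R->7, L=2; F->plug->F->R->F->L->H->refl->G->L'->D->R'->A->plug->A
Char 2 ('G'): step: R->0, L->3 (L advanced); G->plug->G->R->D->L->H->refl->G->L'->E->R'->E->plug->E
Char 3 ('G'): step: R->1, L=3; G->plug->G->R->B->L->B->refl->F->L'->C->R'->F->plug->F
Char 4 ('B'): step: R->2, L=3; B->plug->B->R->E->L->G->refl->H->L'->D->R'->A->plug->A
Char 5 ('E'): step: R->3, L=3; E->plug->E->R->H->L->D->refl->A->L'->A->R'->D->plug->D
Char 6 ('F'): step: R->4, L=3; F->plug->F->R->D->L->H->refl->G->L'->E->R'->E->plug->E
Char 7 ('F'): step: R->5, L=3; F->plug->F->R->A->L->A->refl->D->L'->H->R'->H->plug->H
Char 8 ('A'): step: R->6, L=3; A->plug->A->R->F->L->C->refl->E->L'->G->R'->G->plug->G
Char 9 ('A'): step: R->7, L=3; A->plug->A->R->D->L->H->refl->G->L'->E->R'->H->plug->H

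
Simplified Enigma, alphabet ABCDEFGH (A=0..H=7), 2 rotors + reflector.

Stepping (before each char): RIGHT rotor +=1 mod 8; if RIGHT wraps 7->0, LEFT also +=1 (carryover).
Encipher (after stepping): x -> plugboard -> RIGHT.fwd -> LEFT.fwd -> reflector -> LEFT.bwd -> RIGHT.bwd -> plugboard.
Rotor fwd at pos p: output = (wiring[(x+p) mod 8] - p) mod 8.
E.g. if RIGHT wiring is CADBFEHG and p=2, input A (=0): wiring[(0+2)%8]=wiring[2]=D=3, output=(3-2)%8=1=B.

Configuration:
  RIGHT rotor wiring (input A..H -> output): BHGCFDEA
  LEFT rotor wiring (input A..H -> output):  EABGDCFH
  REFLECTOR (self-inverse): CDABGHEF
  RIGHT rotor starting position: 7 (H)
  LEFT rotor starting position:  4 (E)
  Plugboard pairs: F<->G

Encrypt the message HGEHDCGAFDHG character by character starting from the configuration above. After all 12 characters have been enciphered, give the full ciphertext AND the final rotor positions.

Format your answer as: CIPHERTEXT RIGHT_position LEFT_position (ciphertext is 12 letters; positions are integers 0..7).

Answer: GHDCHHABACCC 3 6

Derivation:
Char 1 ('H'): step: R->0, L->5 (L advanced); H->plug->H->R->A->L->F->refl->H->L'->D->R'->F->plug->G
Char 2 ('G'): step: R->1, L=5; G->plug->F->R->D->L->H->refl->F->L'->A->R'->H->plug->H
Char 3 ('E'): step: R->2, L=5; E->plug->E->R->C->L->C->refl->A->L'->B->R'->D->plug->D
Char 4 ('H'): step: R->3, L=5; H->plug->H->R->D->L->H->refl->F->L'->A->R'->C->plug->C
Char 5 ('D'): step: R->4, L=5; D->plug->D->R->E->L->D->refl->B->L'->G->R'->H->plug->H
Char 6 ('C'): step: R->5, L=5; C->plug->C->R->D->L->H->refl->F->L'->A->R'->H->plug->H
Char 7 ('G'): step: R->6, L=5; G->plug->F->R->E->L->D->refl->B->L'->G->R'->A->plug->A
Char 8 ('A'): step: R->7, L=5; A->plug->A->R->B->L->A->refl->C->L'->C->R'->B->plug->B
Char 9 ('F'): step: R->0, L->6 (L advanced); F->plug->G->R->E->L->D->refl->B->L'->B->R'->A->plug->A
Char 10 ('D'): step: R->1, L=6; D->plug->D->R->E->L->D->refl->B->L'->B->R'->C->plug->C
Char 11 ('H'): step: R->2, L=6; H->plug->H->R->F->L->A->refl->C->L'->D->R'->C->plug->C
Char 12 ('G'): step: R->3, L=6; G->plug->F->R->G->L->F->refl->H->L'->A->R'->C->plug->C
Final: ciphertext=GHDCHHABACCC, RIGHT=3, LEFT=6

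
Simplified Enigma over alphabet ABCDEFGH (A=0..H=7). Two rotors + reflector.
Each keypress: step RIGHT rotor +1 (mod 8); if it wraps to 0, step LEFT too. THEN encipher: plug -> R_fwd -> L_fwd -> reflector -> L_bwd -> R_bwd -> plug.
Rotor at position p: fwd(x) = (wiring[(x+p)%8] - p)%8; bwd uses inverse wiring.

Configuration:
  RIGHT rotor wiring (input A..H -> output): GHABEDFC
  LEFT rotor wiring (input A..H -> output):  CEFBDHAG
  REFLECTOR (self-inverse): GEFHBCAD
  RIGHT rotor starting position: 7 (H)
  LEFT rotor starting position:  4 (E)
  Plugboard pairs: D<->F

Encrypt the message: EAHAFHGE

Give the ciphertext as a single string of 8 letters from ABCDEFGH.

Answer: FEBFECEH

Derivation:
Char 1 ('E'): step: R->0, L->5 (L advanced); E->plug->E->R->E->L->H->refl->D->L'->B->R'->D->plug->F
Char 2 ('A'): step: R->1, L=5; A->plug->A->R->G->L->E->refl->B->L'->C->R'->E->plug->E
Char 3 ('H'): step: R->2, L=5; H->plug->H->R->F->L->A->refl->G->L'->H->R'->B->plug->B
Char 4 ('A'): step: R->3, L=5; A->plug->A->R->G->L->E->refl->B->L'->C->R'->D->plug->F
Char 5 ('F'): step: R->4, L=5; F->plug->D->R->G->L->E->refl->B->L'->C->R'->E->plug->E
Char 6 ('H'): step: R->5, L=5; H->plug->H->R->H->L->G->refl->A->L'->F->R'->C->plug->C
Char 7 ('G'): step: R->6, L=5; G->plug->G->R->G->L->E->refl->B->L'->C->R'->E->plug->E
Char 8 ('E'): step: R->7, L=5; E->plug->E->R->C->L->B->refl->E->L'->G->R'->H->plug->H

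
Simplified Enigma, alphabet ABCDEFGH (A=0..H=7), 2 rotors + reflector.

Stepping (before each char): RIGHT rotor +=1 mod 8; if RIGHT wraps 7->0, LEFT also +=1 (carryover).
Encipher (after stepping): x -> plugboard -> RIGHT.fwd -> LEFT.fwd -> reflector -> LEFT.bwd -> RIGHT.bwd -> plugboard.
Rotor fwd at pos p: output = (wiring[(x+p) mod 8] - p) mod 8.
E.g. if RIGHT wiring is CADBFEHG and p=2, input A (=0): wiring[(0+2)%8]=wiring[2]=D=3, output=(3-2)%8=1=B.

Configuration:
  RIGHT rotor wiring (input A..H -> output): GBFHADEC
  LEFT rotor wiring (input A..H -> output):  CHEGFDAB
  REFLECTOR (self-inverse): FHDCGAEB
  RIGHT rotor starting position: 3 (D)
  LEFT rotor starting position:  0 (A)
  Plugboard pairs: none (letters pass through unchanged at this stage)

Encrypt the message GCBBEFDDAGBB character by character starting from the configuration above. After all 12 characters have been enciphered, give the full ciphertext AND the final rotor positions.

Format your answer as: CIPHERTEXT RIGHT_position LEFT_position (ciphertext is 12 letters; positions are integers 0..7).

Answer: BFAFFAGAGAFH 7 1

Derivation:
Char 1 ('G'): step: R->4, L=0; G->plug->G->R->B->L->H->refl->B->L'->H->R'->B->plug->B
Char 2 ('C'): step: R->5, L=0; C->plug->C->R->F->L->D->refl->C->L'->A->R'->F->plug->F
Char 3 ('B'): step: R->6, L=0; B->plug->B->R->E->L->F->refl->A->L'->G->R'->A->plug->A
Char 4 ('B'): step: R->7, L=0; B->plug->B->R->H->L->B->refl->H->L'->B->R'->F->plug->F
Char 5 ('E'): step: R->0, L->1 (L advanced); E->plug->E->R->A->L->G->refl->E->L'->D->R'->F->plug->F
Char 6 ('F'): step: R->1, L=1; F->plug->F->R->D->L->E->refl->G->L'->A->R'->A->plug->A
Char 7 ('D'): step: R->2, L=1; D->plug->D->R->B->L->D->refl->C->L'->E->R'->G->plug->G
Char 8 ('D'): step: R->3, L=1; D->plug->D->R->B->L->D->refl->C->L'->E->R'->A->plug->A
Char 9 ('A'): step: R->4, L=1; A->plug->A->R->E->L->C->refl->D->L'->B->R'->G->plug->G
Char 10 ('G'): step: R->5, L=1; G->plug->G->R->C->L->F->refl->A->L'->G->R'->A->plug->A
Char 11 ('B'): step: R->6, L=1; B->plug->B->R->E->L->C->refl->D->L'->B->R'->F->plug->F
Char 12 ('B'): step: R->7, L=1; B->plug->B->R->H->L->B->refl->H->L'->F->R'->H->plug->H
Final: ciphertext=BFAFFAGAGAFH, RIGHT=7, LEFT=1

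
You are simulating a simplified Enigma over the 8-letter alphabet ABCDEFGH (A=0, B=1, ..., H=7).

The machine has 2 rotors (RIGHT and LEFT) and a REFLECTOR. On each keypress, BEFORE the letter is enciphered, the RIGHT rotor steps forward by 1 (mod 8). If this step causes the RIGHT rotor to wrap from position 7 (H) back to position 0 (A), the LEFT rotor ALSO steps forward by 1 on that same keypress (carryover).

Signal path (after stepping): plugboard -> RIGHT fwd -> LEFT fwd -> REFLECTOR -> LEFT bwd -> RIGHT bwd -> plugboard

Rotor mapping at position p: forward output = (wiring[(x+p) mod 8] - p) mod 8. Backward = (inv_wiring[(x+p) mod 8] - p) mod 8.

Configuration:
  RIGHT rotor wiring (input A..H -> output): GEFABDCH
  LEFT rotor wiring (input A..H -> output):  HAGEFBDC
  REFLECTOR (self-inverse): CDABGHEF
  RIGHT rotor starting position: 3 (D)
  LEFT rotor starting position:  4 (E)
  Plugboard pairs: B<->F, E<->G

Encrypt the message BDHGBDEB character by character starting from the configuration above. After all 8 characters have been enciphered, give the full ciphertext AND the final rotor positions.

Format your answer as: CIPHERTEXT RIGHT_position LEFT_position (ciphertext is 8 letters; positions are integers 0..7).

Answer: HCEBHBBD 3 5

Derivation:
Char 1 ('B'): step: R->4, L=4; B->plug->F->R->A->L->B->refl->D->L'->E->R'->H->plug->H
Char 2 ('D'): step: R->5, L=4; D->plug->D->R->B->L->F->refl->H->L'->C->R'->C->plug->C
Char 3 ('H'): step: R->6, L=4; H->plug->H->R->F->L->E->refl->G->L'->D->R'->G->plug->E
Char 4 ('G'): step: R->7, L=4; G->plug->E->R->B->L->F->refl->H->L'->C->R'->F->plug->B
Char 5 ('B'): step: R->0, L->5 (L advanced); B->plug->F->R->D->L->C->refl->A->L'->H->R'->H->plug->H
Char 6 ('D'): step: R->1, L=5; D->plug->D->R->A->L->E->refl->G->L'->B->R'->F->plug->B
Char 7 ('E'): step: R->2, L=5; E->plug->G->R->E->L->D->refl->B->L'->F->R'->F->plug->B
Char 8 ('B'): step: R->3, L=5; B->plug->F->R->D->L->C->refl->A->L'->H->R'->D->plug->D
Final: ciphertext=HCEBHBBD, RIGHT=3, LEFT=5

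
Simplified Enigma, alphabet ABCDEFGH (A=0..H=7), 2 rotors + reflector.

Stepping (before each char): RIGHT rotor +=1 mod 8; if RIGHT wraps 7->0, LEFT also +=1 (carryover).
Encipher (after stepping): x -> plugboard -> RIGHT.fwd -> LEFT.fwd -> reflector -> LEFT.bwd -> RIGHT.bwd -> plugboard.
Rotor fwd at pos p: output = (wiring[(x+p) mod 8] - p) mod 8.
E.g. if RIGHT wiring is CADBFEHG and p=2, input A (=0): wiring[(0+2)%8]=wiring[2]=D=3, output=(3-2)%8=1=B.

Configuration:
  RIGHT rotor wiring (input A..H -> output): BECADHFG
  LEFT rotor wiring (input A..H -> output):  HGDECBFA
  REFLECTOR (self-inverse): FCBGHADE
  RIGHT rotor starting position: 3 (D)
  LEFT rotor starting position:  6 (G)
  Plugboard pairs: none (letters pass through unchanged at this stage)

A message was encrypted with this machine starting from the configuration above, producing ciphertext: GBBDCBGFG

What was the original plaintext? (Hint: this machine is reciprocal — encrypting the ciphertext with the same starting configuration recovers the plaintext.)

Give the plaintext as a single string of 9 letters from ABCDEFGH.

Char 1 ('G'): step: R->4, L=6; G->plug->G->R->G->L->E->refl->H->L'->A->R'->F->plug->F
Char 2 ('B'): step: R->5, L=6; B->plug->B->R->A->L->H->refl->E->L'->G->R'->H->plug->H
Char 3 ('B'): step: R->6, L=6; B->plug->B->R->A->L->H->refl->E->L'->G->R'->D->plug->D
Char 4 ('D'): step: R->7, L=6; D->plug->D->R->D->L->A->refl->F->L'->E->R'->F->plug->F
Char 5 ('C'): step: R->0, L->7 (L advanced); C->plug->C->R->C->L->H->refl->E->L'->D->R'->E->plug->E
Char 6 ('B'): step: R->1, L=7; B->plug->B->R->B->L->A->refl->F->L'->E->R'->F->plug->F
Char 7 ('G'): step: R->2, L=7; G->plug->G->R->H->L->G->refl->D->L'->F->R'->D->plug->D
Char 8 ('F'): step: R->3, L=7; F->plug->F->R->G->L->C->refl->B->L'->A->R'->B->plug->B
Char 9 ('G'): step: R->4, L=7; G->plug->G->R->G->L->C->refl->B->L'->A->R'->F->plug->F

Answer: FHDFEFDBF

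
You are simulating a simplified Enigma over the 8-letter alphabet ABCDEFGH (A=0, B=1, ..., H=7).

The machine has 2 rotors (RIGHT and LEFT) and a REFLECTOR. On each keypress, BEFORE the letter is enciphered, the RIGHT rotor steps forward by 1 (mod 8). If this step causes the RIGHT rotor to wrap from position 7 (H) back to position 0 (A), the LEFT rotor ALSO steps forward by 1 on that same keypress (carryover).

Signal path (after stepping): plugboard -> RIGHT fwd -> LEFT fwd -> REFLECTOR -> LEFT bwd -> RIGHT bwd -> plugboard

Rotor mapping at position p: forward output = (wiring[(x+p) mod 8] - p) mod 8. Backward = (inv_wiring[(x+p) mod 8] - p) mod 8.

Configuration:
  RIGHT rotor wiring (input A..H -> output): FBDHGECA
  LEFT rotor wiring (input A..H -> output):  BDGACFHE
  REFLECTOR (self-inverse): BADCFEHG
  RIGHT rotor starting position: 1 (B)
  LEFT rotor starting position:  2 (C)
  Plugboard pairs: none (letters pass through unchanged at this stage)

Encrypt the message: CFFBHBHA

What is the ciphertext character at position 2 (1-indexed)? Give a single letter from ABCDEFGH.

Char 1 ('C'): step: R->2, L=2; C->plug->C->R->E->L->F->refl->E->L'->A->R'->E->plug->E
Char 2 ('F'): step: R->3, L=2; F->plug->F->R->C->L->A->refl->B->L'->H->R'->D->plug->D

D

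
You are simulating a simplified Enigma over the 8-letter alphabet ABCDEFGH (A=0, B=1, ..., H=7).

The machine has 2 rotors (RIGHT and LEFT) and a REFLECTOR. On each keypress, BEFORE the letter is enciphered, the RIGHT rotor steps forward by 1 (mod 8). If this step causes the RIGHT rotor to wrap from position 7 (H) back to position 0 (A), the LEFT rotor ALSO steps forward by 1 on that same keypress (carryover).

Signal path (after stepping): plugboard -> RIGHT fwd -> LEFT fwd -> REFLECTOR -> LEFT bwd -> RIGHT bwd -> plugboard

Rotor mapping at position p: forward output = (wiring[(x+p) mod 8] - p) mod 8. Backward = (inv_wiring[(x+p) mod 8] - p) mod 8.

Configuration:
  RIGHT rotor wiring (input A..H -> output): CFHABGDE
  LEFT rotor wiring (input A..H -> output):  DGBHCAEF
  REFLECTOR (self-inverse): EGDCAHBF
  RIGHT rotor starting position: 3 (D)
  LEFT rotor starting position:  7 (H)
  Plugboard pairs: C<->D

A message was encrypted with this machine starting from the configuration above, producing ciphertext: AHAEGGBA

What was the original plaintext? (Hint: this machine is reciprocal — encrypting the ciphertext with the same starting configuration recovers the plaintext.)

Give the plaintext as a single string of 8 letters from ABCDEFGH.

Char 1 ('A'): step: R->4, L=7; A->plug->A->R->F->L->D->refl->C->L'->D->R'->G->plug->G
Char 2 ('H'): step: R->5, L=7; H->plug->H->R->E->L->A->refl->E->L'->B->R'->A->plug->A
Char 3 ('A'): step: R->6, L=7; A->plug->A->R->F->L->D->refl->C->L'->D->R'->G->plug->G
Char 4 ('E'): step: R->7, L=7; E->plug->E->R->B->L->E->refl->A->L'->E->R'->H->plug->H
Char 5 ('G'): step: R->0, L->0 (L advanced); G->plug->G->R->D->L->H->refl->F->L'->H->R'->C->plug->D
Char 6 ('G'): step: R->1, L=0; G->plug->G->R->D->L->H->refl->F->L'->H->R'->C->plug->D
Char 7 ('B'): step: R->2, L=0; B->plug->B->R->G->L->E->refl->A->L'->F->R'->A->plug->A
Char 8 ('A'): step: R->3, L=0; A->plug->A->R->F->L->A->refl->E->L'->G->R'->B->plug->B

Answer: GAGHDDAB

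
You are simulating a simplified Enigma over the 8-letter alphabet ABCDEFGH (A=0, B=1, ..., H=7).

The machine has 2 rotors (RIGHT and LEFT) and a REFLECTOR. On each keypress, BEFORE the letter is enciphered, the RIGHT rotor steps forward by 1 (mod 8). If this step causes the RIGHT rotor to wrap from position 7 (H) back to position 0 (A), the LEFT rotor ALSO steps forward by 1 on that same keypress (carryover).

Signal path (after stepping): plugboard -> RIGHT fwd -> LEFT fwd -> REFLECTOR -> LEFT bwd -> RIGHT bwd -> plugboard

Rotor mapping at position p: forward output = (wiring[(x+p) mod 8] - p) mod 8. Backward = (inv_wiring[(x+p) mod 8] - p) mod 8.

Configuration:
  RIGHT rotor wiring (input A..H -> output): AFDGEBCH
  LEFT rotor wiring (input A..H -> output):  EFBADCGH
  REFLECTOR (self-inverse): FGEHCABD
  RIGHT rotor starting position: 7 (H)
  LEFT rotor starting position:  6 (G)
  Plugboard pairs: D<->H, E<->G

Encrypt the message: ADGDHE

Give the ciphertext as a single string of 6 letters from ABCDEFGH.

Char 1 ('A'): step: R->0, L->7 (L advanced); A->plug->A->R->A->L->A->refl->F->L'->B->R'->F->plug->F
Char 2 ('D'): step: R->1, L=7; D->plug->H->R->H->L->H->refl->D->L'->G->R'->G->plug->E
Char 3 ('G'): step: R->2, L=7; G->plug->E->R->A->L->A->refl->F->L'->B->R'->A->plug->A
Char 4 ('D'): step: R->3, L=7; D->plug->H->R->A->L->A->refl->F->L'->B->R'->B->plug->B
Char 5 ('H'): step: R->4, L=7; H->plug->D->R->D->L->C->refl->E->L'->F->R'->B->plug->B
Char 6 ('E'): step: R->5, L=7; E->plug->G->R->B->L->F->refl->A->L'->A->R'->E->plug->G

Answer: FEABBG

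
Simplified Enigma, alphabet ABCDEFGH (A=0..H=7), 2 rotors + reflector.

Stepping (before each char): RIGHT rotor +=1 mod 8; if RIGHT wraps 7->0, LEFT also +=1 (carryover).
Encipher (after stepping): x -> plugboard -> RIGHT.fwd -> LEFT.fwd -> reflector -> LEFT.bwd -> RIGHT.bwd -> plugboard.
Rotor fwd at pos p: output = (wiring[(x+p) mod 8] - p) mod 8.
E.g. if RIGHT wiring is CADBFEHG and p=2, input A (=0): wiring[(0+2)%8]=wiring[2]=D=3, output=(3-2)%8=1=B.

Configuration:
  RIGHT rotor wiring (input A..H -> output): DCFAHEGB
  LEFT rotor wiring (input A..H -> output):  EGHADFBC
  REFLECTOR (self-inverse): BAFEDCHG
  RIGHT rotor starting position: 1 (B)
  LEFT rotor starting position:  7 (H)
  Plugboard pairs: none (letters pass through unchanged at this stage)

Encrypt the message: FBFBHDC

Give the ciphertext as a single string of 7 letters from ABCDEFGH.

Answer: GDCAFAE

Derivation:
Char 1 ('F'): step: R->2, L=7; F->plug->F->R->H->L->C->refl->F->L'->B->R'->G->plug->G
Char 2 ('B'): step: R->3, L=7; B->plug->B->R->E->L->B->refl->A->L'->D->R'->D->plug->D
Char 3 ('F'): step: R->4, L=7; F->plug->F->R->G->L->G->refl->H->L'->C->R'->C->plug->C
Char 4 ('B'): step: R->5, L=7; B->plug->B->R->B->L->F->refl->C->L'->H->R'->A->plug->A
Char 5 ('H'): step: R->6, L=7; H->plug->H->R->G->L->G->refl->H->L'->C->R'->F->plug->F
Char 6 ('D'): step: R->7, L=7; D->plug->D->R->G->L->G->refl->H->L'->C->R'->A->plug->A
Char 7 ('C'): step: R->0, L->0 (L advanced); C->plug->C->R->F->L->F->refl->C->L'->H->R'->E->plug->E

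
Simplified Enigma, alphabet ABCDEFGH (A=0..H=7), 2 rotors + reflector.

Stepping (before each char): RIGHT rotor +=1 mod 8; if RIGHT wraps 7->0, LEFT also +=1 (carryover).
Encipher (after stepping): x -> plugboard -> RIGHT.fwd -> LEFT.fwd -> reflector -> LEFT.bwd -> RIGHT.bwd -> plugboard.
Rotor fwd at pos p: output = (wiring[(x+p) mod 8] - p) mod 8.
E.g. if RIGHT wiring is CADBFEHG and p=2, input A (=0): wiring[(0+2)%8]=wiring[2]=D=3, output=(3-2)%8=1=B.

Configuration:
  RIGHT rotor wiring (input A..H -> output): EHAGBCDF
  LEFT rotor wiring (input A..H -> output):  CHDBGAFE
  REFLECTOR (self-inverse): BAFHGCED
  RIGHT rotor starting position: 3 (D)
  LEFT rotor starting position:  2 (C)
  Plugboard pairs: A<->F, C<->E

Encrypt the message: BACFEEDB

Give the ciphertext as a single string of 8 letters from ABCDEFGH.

Char 1 ('B'): step: R->4, L=2; B->plug->B->R->G->L->A->refl->B->L'->A->R'->E->plug->C
Char 2 ('A'): step: R->5, L=2; A->plug->F->R->D->L->G->refl->E->L'->C->R'->E->plug->C
Char 3 ('C'): step: R->6, L=2; C->plug->E->R->C->L->E->refl->G->L'->D->R'->G->plug->G
Char 4 ('F'): step: R->7, L=2; F->plug->A->R->G->L->A->refl->B->L'->A->R'->C->plug->E
Char 5 ('E'): step: R->0, L->3 (L advanced); E->plug->C->R->A->L->G->refl->E->L'->G->R'->D->plug->D
Char 6 ('E'): step: R->1, L=3; E->plug->C->R->F->L->H->refl->D->L'->B->R'->E->plug->C
Char 7 ('D'): step: R->2, L=3; D->plug->D->R->A->L->G->refl->E->L'->G->R'->A->plug->F
Char 8 ('B'): step: R->3, L=3; B->plug->B->R->G->L->E->refl->G->L'->A->R'->D->plug->D

Answer: CCGEDCFD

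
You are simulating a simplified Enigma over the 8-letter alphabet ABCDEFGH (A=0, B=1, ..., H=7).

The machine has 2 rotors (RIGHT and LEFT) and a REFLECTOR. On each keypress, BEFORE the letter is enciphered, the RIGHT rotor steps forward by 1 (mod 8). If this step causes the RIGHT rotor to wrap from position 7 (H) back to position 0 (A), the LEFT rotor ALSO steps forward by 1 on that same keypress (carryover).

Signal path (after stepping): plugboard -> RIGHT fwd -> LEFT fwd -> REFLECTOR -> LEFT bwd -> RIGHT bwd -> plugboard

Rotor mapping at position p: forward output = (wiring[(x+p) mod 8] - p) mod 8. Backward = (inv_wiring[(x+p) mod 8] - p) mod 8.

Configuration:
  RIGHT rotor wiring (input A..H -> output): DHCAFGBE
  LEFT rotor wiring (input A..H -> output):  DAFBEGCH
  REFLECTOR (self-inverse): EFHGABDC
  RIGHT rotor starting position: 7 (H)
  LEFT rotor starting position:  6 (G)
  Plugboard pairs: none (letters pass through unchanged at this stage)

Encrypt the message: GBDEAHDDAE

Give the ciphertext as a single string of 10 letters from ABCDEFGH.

Answer: DFBFDAHGCF

Derivation:
Char 1 ('G'): step: R->0, L->7 (L advanced); G->plug->G->R->B->L->E->refl->A->L'->A->R'->D->plug->D
Char 2 ('B'): step: R->1, L=7; B->plug->B->R->B->L->E->refl->A->L'->A->R'->F->plug->F
Char 3 ('D'): step: R->2, L=7; D->plug->D->R->E->L->C->refl->H->L'->G->R'->B->plug->B
Char 4 ('E'): step: R->3, L=7; E->plug->E->R->B->L->E->refl->A->L'->A->R'->F->plug->F
Char 5 ('A'): step: R->4, L=7; A->plug->A->R->B->L->E->refl->A->L'->A->R'->D->plug->D
Char 6 ('H'): step: R->5, L=7; H->plug->H->R->A->L->A->refl->E->L'->B->R'->A->plug->A
Char 7 ('D'): step: R->6, L=7; D->plug->D->R->B->L->E->refl->A->L'->A->R'->H->plug->H
Char 8 ('D'): step: R->7, L=7; D->plug->D->R->D->L->G->refl->D->L'->H->R'->G->plug->G
Char 9 ('A'): step: R->0, L->0 (L advanced); A->plug->A->R->D->L->B->refl->F->L'->C->R'->C->plug->C
Char 10 ('E'): step: R->1, L=0; E->plug->E->R->F->L->G->refl->D->L'->A->R'->F->plug->F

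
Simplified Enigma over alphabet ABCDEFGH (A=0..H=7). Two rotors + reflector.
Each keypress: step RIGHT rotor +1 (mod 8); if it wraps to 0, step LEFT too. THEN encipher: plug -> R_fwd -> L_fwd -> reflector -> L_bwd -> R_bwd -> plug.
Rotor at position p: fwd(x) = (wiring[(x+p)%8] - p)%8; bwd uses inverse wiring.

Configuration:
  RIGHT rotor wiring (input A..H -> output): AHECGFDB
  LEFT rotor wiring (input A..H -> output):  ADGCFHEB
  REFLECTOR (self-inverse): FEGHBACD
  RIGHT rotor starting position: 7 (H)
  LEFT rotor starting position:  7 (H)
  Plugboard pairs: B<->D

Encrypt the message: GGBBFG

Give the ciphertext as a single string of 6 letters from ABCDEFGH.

Answer: BEAGAH

Derivation:
Char 1 ('G'): step: R->0, L->0 (L advanced); G->plug->G->R->D->L->C->refl->G->L'->C->R'->D->plug->B
Char 2 ('G'): step: R->1, L=0; G->plug->G->R->A->L->A->refl->F->L'->E->R'->E->plug->E
Char 3 ('B'): step: R->2, L=0; B->plug->D->R->D->L->C->refl->G->L'->C->R'->A->plug->A
Char 4 ('B'): step: R->3, L=0; B->plug->D->R->A->L->A->refl->F->L'->E->R'->G->plug->G
Char 5 ('F'): step: R->4, L=0; F->plug->F->R->D->L->C->refl->G->L'->C->R'->A->plug->A
Char 6 ('G'): step: R->5, L=0; G->plug->G->R->F->L->H->refl->D->L'->B->R'->H->plug->H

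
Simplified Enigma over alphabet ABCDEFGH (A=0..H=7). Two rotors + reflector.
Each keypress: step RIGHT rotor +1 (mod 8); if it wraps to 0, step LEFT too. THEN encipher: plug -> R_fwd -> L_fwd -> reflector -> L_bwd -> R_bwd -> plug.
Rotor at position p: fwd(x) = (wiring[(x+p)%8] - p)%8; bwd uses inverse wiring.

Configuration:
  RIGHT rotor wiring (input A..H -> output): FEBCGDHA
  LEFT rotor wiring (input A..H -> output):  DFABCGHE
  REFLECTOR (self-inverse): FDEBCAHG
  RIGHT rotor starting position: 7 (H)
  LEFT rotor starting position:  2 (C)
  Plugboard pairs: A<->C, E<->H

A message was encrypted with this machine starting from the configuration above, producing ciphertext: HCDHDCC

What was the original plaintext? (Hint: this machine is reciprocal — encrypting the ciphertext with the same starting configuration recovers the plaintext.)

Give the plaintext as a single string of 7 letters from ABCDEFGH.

Char 1 ('H'): step: R->0, L->3 (L advanced); H->plug->E->R->G->L->C->refl->E->L'->D->R'->F->plug->F
Char 2 ('C'): step: R->1, L=3; C->plug->A->R->D->L->E->refl->C->L'->G->R'->F->plug->F
Char 3 ('D'): step: R->2, L=3; D->plug->D->R->B->L->H->refl->G->L'->A->R'->B->plug->B
Char 4 ('H'): step: R->3, L=3; H->plug->E->R->F->L->A->refl->F->L'->H->R'->A->plug->C
Char 5 ('D'): step: R->4, L=3; D->plug->D->R->E->L->B->refl->D->L'->C->R'->A->plug->C
Char 6 ('C'): step: R->5, L=3; C->plug->A->R->G->L->C->refl->E->L'->D->R'->C->plug->A
Char 7 ('C'): step: R->6, L=3; C->plug->A->R->B->L->H->refl->G->L'->A->R'->G->plug->G

Answer: FFBCCAG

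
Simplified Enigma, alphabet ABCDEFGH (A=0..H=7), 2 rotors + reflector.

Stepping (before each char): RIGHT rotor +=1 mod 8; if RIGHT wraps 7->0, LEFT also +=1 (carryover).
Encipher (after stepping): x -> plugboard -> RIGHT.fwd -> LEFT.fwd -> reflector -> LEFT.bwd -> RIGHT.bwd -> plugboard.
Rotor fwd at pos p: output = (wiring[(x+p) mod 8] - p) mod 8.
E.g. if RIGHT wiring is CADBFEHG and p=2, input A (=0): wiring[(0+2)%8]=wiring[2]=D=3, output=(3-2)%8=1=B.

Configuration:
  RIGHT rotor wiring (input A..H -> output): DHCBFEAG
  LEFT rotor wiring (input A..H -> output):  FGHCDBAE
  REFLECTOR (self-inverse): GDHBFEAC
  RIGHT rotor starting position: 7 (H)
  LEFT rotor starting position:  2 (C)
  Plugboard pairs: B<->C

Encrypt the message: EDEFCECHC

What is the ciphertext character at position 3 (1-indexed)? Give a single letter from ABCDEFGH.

Char 1 ('E'): step: R->0, L->3 (L advanced); E->plug->E->R->F->L->C->refl->H->L'->A->R'->G->plug->G
Char 2 ('D'): step: R->1, L=3; D->plug->D->R->E->L->B->refl->D->L'->G->R'->A->plug->A
Char 3 ('E'): step: R->2, L=3; E->plug->E->R->G->L->D->refl->B->L'->E->R'->F->plug->F

F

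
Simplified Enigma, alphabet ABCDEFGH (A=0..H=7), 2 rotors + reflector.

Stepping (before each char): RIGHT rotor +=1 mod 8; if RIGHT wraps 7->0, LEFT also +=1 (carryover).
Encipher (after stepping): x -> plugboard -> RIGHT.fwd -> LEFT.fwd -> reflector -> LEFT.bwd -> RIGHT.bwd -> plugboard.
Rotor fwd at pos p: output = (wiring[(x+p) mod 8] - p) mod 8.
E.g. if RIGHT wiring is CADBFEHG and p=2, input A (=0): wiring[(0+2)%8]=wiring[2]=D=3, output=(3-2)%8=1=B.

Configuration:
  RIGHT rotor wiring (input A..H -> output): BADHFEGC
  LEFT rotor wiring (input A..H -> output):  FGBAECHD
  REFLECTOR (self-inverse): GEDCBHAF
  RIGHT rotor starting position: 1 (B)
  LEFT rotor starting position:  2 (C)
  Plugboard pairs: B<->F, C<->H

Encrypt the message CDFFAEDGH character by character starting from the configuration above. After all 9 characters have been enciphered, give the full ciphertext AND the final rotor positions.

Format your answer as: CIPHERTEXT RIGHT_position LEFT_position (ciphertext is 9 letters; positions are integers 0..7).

Answer: DHBEFDBEA 2 3

Derivation:
Char 1 ('C'): step: R->2, L=2; C->plug->H->R->G->L->D->refl->C->L'->C->R'->D->plug->D
Char 2 ('D'): step: R->3, L=2; D->plug->D->R->D->L->A->refl->G->L'->B->R'->C->plug->H
Char 3 ('F'): step: R->4, L=2; F->plug->B->R->A->L->H->refl->F->L'->E->R'->F->plug->B
Char 4 ('F'): step: R->5, L=2; F->plug->B->R->B->L->G->refl->A->L'->D->R'->E->plug->E
Char 5 ('A'): step: R->6, L=2; A->plug->A->R->A->L->H->refl->F->L'->E->R'->B->plug->F
Char 6 ('E'): step: R->7, L=2; E->plug->E->R->A->L->H->refl->F->L'->E->R'->D->plug->D
Char 7 ('D'): step: R->0, L->3 (L advanced); D->plug->D->R->H->L->G->refl->A->L'->E->R'->F->plug->B
Char 8 ('G'): step: R->1, L=3; G->plug->G->R->B->L->B->refl->E->L'->D->R'->E->plug->E
Char 9 ('H'): step: R->2, L=3; H->plug->C->R->D->L->E->refl->B->L'->B->R'->A->plug->A
Final: ciphertext=DHBEFDBEA, RIGHT=2, LEFT=3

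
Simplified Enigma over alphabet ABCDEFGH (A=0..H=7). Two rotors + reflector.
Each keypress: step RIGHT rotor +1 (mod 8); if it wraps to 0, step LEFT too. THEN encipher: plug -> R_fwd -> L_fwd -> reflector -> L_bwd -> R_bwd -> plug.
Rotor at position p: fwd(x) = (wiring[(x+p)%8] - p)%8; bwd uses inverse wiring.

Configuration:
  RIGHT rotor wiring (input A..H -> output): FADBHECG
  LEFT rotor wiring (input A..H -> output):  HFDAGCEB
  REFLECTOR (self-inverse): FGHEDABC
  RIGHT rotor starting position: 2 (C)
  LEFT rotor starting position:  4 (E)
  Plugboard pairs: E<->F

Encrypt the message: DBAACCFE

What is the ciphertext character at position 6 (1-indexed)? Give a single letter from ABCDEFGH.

Char 1 ('D'): step: R->3, L=4; D->plug->D->R->H->L->E->refl->D->L'->E->R'->B->plug->B
Char 2 ('B'): step: R->4, L=4; B->plug->B->R->A->L->C->refl->H->L'->G->R'->C->plug->C
Char 3 ('A'): step: R->5, L=4; A->plug->A->R->H->L->E->refl->D->L'->E->R'->G->plug->G
Char 4 ('A'): step: R->6, L=4; A->plug->A->R->E->L->D->refl->E->L'->H->R'->C->plug->C
Char 5 ('C'): step: R->7, L=4; C->plug->C->R->B->L->G->refl->B->L'->F->R'->G->plug->G
Char 6 ('C'): step: R->0, L->5 (L advanced); C->plug->C->R->D->L->C->refl->H->L'->B->R'->D->plug->D

D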